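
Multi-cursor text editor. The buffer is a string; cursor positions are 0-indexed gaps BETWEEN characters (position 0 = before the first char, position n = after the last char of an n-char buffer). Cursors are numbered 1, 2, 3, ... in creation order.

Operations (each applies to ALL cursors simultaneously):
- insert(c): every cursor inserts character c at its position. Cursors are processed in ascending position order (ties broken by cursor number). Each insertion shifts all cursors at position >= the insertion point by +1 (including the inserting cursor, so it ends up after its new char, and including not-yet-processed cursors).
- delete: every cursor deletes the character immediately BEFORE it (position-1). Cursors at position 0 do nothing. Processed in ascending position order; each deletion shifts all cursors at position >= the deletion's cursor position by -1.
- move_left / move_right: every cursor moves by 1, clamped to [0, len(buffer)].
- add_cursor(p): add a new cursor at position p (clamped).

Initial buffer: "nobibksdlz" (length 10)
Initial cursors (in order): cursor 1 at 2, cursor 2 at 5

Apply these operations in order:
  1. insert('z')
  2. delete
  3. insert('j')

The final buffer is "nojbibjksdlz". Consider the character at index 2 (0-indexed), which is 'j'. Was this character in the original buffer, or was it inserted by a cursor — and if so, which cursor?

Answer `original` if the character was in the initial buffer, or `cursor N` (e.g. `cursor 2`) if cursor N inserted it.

Answer: cursor 1

Derivation:
After op 1 (insert('z')): buffer="nozbibzksdlz" (len 12), cursors c1@3 c2@7, authorship ..1...2.....
After op 2 (delete): buffer="nobibksdlz" (len 10), cursors c1@2 c2@5, authorship ..........
After op 3 (insert('j')): buffer="nojbibjksdlz" (len 12), cursors c1@3 c2@7, authorship ..1...2.....
Authorship (.=original, N=cursor N): . . 1 . . . 2 . . . . .
Index 2: author = 1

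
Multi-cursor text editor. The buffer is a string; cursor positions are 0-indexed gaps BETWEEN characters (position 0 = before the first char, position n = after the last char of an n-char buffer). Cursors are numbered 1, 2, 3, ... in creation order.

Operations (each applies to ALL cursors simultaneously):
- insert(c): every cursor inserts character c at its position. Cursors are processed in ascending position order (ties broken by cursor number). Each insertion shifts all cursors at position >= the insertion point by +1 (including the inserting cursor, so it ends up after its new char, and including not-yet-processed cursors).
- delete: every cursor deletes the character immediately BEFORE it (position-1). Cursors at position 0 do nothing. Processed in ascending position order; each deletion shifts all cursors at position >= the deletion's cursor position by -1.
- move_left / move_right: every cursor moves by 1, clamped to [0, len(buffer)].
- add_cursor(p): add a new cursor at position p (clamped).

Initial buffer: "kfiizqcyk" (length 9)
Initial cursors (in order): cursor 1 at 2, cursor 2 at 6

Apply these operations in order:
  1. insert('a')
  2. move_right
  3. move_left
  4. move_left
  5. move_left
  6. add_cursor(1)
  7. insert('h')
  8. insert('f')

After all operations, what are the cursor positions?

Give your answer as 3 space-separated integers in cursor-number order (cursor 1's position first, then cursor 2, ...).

After op 1 (insert('a')): buffer="kfaiizqacyk" (len 11), cursors c1@3 c2@8, authorship ..1....2...
After op 2 (move_right): buffer="kfaiizqacyk" (len 11), cursors c1@4 c2@9, authorship ..1....2...
After op 3 (move_left): buffer="kfaiizqacyk" (len 11), cursors c1@3 c2@8, authorship ..1....2...
After op 4 (move_left): buffer="kfaiizqacyk" (len 11), cursors c1@2 c2@7, authorship ..1....2...
After op 5 (move_left): buffer="kfaiizqacyk" (len 11), cursors c1@1 c2@6, authorship ..1....2...
After op 6 (add_cursor(1)): buffer="kfaiizqacyk" (len 11), cursors c1@1 c3@1 c2@6, authorship ..1....2...
After op 7 (insert('h')): buffer="khhfaiizhqacyk" (len 14), cursors c1@3 c3@3 c2@9, authorship .13.1...2.2...
After op 8 (insert('f')): buffer="khhfffaiizhfqacyk" (len 17), cursors c1@5 c3@5 c2@12, authorship .1313.1...22.2...

Answer: 5 12 5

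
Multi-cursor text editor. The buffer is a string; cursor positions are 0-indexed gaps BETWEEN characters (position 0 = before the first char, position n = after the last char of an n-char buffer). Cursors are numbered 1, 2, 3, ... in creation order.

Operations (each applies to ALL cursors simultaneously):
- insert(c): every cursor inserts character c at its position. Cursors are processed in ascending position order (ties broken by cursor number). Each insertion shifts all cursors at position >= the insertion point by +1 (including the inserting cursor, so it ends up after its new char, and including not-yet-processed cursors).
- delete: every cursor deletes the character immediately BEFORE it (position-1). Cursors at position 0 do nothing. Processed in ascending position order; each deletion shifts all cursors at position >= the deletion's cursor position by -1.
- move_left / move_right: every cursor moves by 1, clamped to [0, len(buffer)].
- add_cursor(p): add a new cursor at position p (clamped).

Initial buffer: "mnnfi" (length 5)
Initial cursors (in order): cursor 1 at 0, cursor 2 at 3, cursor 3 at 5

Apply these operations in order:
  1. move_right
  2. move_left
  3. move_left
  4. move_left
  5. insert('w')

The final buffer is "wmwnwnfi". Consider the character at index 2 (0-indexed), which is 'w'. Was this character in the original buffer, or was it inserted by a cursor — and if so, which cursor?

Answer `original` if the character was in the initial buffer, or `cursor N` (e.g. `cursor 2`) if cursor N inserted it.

After op 1 (move_right): buffer="mnnfi" (len 5), cursors c1@1 c2@4 c3@5, authorship .....
After op 2 (move_left): buffer="mnnfi" (len 5), cursors c1@0 c2@3 c3@4, authorship .....
After op 3 (move_left): buffer="mnnfi" (len 5), cursors c1@0 c2@2 c3@3, authorship .....
After op 4 (move_left): buffer="mnnfi" (len 5), cursors c1@0 c2@1 c3@2, authorship .....
After op 5 (insert('w')): buffer="wmwnwnfi" (len 8), cursors c1@1 c2@3 c3@5, authorship 1.2.3...
Authorship (.=original, N=cursor N): 1 . 2 . 3 . . .
Index 2: author = 2

Answer: cursor 2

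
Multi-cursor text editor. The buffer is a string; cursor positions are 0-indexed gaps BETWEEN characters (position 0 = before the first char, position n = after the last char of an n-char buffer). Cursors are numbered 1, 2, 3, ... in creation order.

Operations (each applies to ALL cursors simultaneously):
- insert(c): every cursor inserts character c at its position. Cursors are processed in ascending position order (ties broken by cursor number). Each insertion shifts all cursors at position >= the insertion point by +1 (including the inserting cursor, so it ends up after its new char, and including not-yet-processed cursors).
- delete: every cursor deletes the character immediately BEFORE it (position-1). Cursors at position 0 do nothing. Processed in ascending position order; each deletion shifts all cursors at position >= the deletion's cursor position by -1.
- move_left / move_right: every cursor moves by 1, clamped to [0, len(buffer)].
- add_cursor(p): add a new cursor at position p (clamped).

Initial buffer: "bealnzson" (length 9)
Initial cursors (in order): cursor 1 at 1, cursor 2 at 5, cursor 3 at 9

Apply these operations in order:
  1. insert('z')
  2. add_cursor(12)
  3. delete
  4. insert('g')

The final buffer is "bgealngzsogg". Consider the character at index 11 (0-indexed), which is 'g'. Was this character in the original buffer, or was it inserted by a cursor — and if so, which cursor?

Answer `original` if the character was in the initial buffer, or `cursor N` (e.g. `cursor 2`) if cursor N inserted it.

Answer: cursor 4

Derivation:
After op 1 (insert('z')): buffer="bzealnzzsonz" (len 12), cursors c1@2 c2@7 c3@12, authorship .1....2....3
After op 2 (add_cursor(12)): buffer="bzealnzzsonz" (len 12), cursors c1@2 c2@7 c3@12 c4@12, authorship .1....2....3
After op 3 (delete): buffer="bealnzso" (len 8), cursors c1@1 c2@5 c3@8 c4@8, authorship ........
After op 4 (insert('g')): buffer="bgealngzsogg" (len 12), cursors c1@2 c2@7 c3@12 c4@12, authorship .1....2...34
Authorship (.=original, N=cursor N): . 1 . . . . 2 . . . 3 4
Index 11: author = 4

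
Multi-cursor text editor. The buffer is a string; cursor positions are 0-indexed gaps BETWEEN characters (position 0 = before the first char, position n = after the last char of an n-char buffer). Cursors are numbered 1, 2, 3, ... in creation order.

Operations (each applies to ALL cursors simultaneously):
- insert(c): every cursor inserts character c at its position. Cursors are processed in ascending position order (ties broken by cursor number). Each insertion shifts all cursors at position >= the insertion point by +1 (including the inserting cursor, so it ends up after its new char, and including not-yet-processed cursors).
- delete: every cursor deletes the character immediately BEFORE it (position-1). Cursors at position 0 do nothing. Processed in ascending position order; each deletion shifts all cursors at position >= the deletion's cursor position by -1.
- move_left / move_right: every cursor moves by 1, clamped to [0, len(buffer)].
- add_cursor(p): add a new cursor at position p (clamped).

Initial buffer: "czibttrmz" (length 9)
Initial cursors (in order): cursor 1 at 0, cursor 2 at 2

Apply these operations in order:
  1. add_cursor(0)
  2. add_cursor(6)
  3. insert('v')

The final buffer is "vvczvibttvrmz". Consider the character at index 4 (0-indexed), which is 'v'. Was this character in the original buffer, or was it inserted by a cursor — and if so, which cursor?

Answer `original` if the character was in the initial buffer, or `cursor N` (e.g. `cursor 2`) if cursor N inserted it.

After op 1 (add_cursor(0)): buffer="czibttrmz" (len 9), cursors c1@0 c3@0 c2@2, authorship .........
After op 2 (add_cursor(6)): buffer="czibttrmz" (len 9), cursors c1@0 c3@0 c2@2 c4@6, authorship .........
After op 3 (insert('v')): buffer="vvczvibttvrmz" (len 13), cursors c1@2 c3@2 c2@5 c4@10, authorship 13..2....4...
Authorship (.=original, N=cursor N): 1 3 . . 2 . . . . 4 . . .
Index 4: author = 2

Answer: cursor 2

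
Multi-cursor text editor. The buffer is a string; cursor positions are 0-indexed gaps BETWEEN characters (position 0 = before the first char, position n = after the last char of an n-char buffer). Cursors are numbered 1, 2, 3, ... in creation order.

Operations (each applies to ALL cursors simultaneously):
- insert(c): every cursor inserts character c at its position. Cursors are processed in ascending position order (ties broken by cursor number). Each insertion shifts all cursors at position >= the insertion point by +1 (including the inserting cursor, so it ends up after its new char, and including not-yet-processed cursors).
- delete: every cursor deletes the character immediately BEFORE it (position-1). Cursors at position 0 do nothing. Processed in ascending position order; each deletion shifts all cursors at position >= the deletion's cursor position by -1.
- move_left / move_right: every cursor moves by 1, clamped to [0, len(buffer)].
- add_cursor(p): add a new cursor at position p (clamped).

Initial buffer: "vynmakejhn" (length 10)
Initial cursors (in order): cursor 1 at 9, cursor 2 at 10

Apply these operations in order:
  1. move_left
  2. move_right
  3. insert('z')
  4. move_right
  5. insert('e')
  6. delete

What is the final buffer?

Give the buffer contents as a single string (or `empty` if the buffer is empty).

After op 1 (move_left): buffer="vynmakejhn" (len 10), cursors c1@8 c2@9, authorship ..........
After op 2 (move_right): buffer="vynmakejhn" (len 10), cursors c1@9 c2@10, authorship ..........
After op 3 (insert('z')): buffer="vynmakejhznz" (len 12), cursors c1@10 c2@12, authorship .........1.2
After op 4 (move_right): buffer="vynmakejhznz" (len 12), cursors c1@11 c2@12, authorship .........1.2
After op 5 (insert('e')): buffer="vynmakejhzneze" (len 14), cursors c1@12 c2@14, authorship .........1.122
After op 6 (delete): buffer="vynmakejhznz" (len 12), cursors c1@11 c2@12, authorship .........1.2

Answer: vynmakejhznz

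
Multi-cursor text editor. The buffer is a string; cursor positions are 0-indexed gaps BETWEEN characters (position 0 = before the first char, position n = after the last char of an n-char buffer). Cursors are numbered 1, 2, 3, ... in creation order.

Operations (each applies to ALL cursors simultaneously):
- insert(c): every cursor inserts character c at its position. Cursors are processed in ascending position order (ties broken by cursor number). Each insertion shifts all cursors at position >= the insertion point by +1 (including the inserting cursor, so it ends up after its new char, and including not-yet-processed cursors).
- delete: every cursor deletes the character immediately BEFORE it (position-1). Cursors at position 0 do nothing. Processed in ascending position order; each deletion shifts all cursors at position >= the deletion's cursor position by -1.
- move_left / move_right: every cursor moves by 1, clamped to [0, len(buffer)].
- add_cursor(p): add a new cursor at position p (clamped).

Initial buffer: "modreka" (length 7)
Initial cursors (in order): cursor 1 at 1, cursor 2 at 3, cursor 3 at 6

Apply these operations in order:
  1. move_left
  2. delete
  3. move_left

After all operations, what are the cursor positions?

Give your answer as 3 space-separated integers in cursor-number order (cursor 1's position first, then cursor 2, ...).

Answer: 0 0 2

Derivation:
After op 1 (move_left): buffer="modreka" (len 7), cursors c1@0 c2@2 c3@5, authorship .......
After op 2 (delete): buffer="mdrka" (len 5), cursors c1@0 c2@1 c3@3, authorship .....
After op 3 (move_left): buffer="mdrka" (len 5), cursors c1@0 c2@0 c3@2, authorship .....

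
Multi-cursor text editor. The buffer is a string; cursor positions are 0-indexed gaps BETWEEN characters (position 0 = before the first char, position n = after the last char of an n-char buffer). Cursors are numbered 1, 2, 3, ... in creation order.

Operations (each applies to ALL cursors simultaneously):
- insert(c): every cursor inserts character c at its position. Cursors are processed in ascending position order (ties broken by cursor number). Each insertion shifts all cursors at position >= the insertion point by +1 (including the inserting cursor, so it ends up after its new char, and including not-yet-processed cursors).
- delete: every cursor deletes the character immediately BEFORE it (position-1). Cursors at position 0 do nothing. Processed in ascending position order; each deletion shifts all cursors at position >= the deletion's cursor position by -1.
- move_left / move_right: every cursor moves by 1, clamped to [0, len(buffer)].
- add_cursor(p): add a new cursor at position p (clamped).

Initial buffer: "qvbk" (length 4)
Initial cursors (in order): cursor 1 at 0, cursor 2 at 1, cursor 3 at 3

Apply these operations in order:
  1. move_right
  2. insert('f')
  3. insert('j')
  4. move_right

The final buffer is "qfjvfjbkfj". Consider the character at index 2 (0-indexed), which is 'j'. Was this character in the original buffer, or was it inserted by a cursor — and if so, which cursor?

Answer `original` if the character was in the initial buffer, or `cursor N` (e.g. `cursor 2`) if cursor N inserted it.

After op 1 (move_right): buffer="qvbk" (len 4), cursors c1@1 c2@2 c3@4, authorship ....
After op 2 (insert('f')): buffer="qfvfbkf" (len 7), cursors c1@2 c2@4 c3@7, authorship .1.2..3
After op 3 (insert('j')): buffer="qfjvfjbkfj" (len 10), cursors c1@3 c2@6 c3@10, authorship .11.22..33
After op 4 (move_right): buffer="qfjvfjbkfj" (len 10), cursors c1@4 c2@7 c3@10, authorship .11.22..33
Authorship (.=original, N=cursor N): . 1 1 . 2 2 . . 3 3
Index 2: author = 1

Answer: cursor 1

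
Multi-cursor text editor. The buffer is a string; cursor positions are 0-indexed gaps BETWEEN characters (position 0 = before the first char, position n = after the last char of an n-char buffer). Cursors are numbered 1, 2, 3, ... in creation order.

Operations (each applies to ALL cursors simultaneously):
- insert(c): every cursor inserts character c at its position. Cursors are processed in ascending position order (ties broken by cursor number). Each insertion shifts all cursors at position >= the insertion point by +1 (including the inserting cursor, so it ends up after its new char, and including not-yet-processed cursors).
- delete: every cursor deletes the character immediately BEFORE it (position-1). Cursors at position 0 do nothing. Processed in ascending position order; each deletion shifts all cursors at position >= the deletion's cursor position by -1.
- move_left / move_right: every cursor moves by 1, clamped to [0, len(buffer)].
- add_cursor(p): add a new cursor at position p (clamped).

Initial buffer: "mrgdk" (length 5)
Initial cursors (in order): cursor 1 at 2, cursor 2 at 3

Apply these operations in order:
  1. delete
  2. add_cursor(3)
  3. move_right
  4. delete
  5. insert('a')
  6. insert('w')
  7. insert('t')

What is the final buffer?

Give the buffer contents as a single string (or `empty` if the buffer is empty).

Answer: aaawwwttt

Derivation:
After op 1 (delete): buffer="mdk" (len 3), cursors c1@1 c2@1, authorship ...
After op 2 (add_cursor(3)): buffer="mdk" (len 3), cursors c1@1 c2@1 c3@3, authorship ...
After op 3 (move_right): buffer="mdk" (len 3), cursors c1@2 c2@2 c3@3, authorship ...
After op 4 (delete): buffer="" (len 0), cursors c1@0 c2@0 c3@0, authorship 
After op 5 (insert('a')): buffer="aaa" (len 3), cursors c1@3 c2@3 c3@3, authorship 123
After op 6 (insert('w')): buffer="aaawww" (len 6), cursors c1@6 c2@6 c3@6, authorship 123123
After op 7 (insert('t')): buffer="aaawwwttt" (len 9), cursors c1@9 c2@9 c3@9, authorship 123123123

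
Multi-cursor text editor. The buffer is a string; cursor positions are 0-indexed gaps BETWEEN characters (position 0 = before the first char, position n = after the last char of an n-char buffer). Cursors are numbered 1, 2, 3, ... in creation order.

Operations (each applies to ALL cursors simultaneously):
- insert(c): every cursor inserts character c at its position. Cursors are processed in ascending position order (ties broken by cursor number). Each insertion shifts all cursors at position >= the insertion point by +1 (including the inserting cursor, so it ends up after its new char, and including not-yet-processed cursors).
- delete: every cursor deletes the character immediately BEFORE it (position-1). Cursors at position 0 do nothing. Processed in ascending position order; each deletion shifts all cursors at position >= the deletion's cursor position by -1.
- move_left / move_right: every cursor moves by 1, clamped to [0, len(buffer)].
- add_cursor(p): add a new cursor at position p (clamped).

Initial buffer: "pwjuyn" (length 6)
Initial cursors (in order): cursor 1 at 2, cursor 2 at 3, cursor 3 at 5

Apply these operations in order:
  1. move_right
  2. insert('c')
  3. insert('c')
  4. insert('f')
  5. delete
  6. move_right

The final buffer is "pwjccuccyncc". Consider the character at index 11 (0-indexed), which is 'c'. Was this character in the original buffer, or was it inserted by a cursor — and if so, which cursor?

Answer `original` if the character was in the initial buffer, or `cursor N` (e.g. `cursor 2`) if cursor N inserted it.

After op 1 (move_right): buffer="pwjuyn" (len 6), cursors c1@3 c2@4 c3@6, authorship ......
After op 2 (insert('c')): buffer="pwjcucync" (len 9), cursors c1@4 c2@6 c3@9, authorship ...1.2..3
After op 3 (insert('c')): buffer="pwjccuccyncc" (len 12), cursors c1@5 c2@8 c3@12, authorship ...11.22..33
After op 4 (insert('f')): buffer="pwjccfuccfynccf" (len 15), cursors c1@6 c2@10 c3@15, authorship ...111.222..333
After op 5 (delete): buffer="pwjccuccyncc" (len 12), cursors c1@5 c2@8 c3@12, authorship ...11.22..33
After op 6 (move_right): buffer="pwjccuccyncc" (len 12), cursors c1@6 c2@9 c3@12, authorship ...11.22..33
Authorship (.=original, N=cursor N): . . . 1 1 . 2 2 . . 3 3
Index 11: author = 3

Answer: cursor 3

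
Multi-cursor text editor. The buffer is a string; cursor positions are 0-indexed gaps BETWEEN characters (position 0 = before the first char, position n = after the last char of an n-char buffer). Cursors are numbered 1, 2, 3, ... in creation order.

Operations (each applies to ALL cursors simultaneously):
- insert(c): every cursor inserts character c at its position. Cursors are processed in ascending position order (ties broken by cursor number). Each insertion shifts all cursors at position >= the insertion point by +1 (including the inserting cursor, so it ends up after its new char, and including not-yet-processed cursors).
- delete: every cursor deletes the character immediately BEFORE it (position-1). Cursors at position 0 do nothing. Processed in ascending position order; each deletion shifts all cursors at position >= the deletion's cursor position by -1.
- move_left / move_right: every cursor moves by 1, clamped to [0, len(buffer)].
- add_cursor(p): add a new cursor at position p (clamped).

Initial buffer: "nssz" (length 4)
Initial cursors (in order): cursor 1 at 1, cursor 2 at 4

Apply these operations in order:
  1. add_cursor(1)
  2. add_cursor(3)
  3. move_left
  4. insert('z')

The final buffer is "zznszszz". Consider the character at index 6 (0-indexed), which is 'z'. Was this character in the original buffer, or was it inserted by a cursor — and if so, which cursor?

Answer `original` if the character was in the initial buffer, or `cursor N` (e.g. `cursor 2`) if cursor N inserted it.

After op 1 (add_cursor(1)): buffer="nssz" (len 4), cursors c1@1 c3@1 c2@4, authorship ....
After op 2 (add_cursor(3)): buffer="nssz" (len 4), cursors c1@1 c3@1 c4@3 c2@4, authorship ....
After op 3 (move_left): buffer="nssz" (len 4), cursors c1@0 c3@0 c4@2 c2@3, authorship ....
After op 4 (insert('z')): buffer="zznszszz" (len 8), cursors c1@2 c3@2 c4@5 c2@7, authorship 13..4.2.
Authorship (.=original, N=cursor N): 1 3 . . 4 . 2 .
Index 6: author = 2

Answer: cursor 2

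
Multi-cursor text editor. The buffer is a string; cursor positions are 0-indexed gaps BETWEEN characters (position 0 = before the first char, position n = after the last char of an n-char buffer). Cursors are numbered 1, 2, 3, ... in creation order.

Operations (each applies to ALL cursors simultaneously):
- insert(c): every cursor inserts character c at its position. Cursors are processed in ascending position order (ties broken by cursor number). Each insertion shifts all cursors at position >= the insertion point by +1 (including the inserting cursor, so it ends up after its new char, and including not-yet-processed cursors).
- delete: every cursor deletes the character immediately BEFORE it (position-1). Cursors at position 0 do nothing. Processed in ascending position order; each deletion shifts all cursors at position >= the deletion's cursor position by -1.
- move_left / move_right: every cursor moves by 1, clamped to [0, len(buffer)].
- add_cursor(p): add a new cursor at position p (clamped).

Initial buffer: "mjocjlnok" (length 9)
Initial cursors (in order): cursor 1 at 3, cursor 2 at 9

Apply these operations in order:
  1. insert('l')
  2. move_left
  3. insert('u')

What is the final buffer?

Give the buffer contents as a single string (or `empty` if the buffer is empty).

Answer: mjoulcjlnokul

Derivation:
After op 1 (insert('l')): buffer="mjolcjlnokl" (len 11), cursors c1@4 c2@11, authorship ...1......2
After op 2 (move_left): buffer="mjolcjlnokl" (len 11), cursors c1@3 c2@10, authorship ...1......2
After op 3 (insert('u')): buffer="mjoulcjlnokul" (len 13), cursors c1@4 c2@12, authorship ...11......22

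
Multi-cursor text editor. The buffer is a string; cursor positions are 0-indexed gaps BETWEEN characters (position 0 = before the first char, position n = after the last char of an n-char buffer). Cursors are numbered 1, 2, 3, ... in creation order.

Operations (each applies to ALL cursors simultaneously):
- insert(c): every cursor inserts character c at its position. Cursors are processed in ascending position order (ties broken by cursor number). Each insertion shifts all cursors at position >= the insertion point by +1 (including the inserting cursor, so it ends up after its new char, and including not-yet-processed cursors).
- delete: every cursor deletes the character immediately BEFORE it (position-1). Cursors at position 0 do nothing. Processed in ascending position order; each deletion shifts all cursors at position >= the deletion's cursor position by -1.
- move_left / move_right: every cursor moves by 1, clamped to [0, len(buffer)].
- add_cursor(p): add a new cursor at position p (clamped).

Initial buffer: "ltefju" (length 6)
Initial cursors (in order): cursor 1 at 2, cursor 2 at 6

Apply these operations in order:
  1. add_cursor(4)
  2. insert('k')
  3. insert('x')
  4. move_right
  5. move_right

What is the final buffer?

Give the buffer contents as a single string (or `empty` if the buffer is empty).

Answer: ltkxefkxjukx

Derivation:
After op 1 (add_cursor(4)): buffer="ltefju" (len 6), cursors c1@2 c3@4 c2@6, authorship ......
After op 2 (insert('k')): buffer="ltkefkjuk" (len 9), cursors c1@3 c3@6 c2@9, authorship ..1..3..2
After op 3 (insert('x')): buffer="ltkxefkxjukx" (len 12), cursors c1@4 c3@8 c2@12, authorship ..11..33..22
After op 4 (move_right): buffer="ltkxefkxjukx" (len 12), cursors c1@5 c3@9 c2@12, authorship ..11..33..22
After op 5 (move_right): buffer="ltkxefkxjukx" (len 12), cursors c1@6 c3@10 c2@12, authorship ..11..33..22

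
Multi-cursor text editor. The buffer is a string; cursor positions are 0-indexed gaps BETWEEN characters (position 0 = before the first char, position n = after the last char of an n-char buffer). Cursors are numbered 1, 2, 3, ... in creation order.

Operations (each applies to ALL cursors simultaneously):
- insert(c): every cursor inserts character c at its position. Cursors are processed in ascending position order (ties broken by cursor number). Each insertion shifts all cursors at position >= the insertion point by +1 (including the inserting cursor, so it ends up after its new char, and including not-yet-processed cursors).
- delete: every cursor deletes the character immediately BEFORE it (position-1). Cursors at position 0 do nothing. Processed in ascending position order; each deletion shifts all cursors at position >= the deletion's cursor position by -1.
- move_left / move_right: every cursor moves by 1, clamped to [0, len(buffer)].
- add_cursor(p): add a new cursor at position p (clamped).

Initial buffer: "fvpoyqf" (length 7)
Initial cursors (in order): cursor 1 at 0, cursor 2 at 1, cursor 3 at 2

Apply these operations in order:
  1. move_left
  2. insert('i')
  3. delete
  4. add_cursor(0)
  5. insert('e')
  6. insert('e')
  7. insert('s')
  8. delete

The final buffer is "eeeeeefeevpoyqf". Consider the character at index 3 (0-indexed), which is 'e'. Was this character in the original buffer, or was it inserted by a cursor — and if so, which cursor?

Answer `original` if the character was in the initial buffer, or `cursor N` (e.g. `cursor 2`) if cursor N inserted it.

After op 1 (move_left): buffer="fvpoyqf" (len 7), cursors c1@0 c2@0 c3@1, authorship .......
After op 2 (insert('i')): buffer="iifivpoyqf" (len 10), cursors c1@2 c2@2 c3@4, authorship 12.3......
After op 3 (delete): buffer="fvpoyqf" (len 7), cursors c1@0 c2@0 c3@1, authorship .......
After op 4 (add_cursor(0)): buffer="fvpoyqf" (len 7), cursors c1@0 c2@0 c4@0 c3@1, authorship .......
After op 5 (insert('e')): buffer="eeefevpoyqf" (len 11), cursors c1@3 c2@3 c4@3 c3@5, authorship 124.3......
After op 6 (insert('e')): buffer="eeeeeefeevpoyqf" (len 15), cursors c1@6 c2@6 c4@6 c3@9, authorship 124124.33......
After op 7 (insert('s')): buffer="eeeeeesssfeesvpoyqf" (len 19), cursors c1@9 c2@9 c4@9 c3@13, authorship 124124124.333......
After op 8 (delete): buffer="eeeeeefeevpoyqf" (len 15), cursors c1@6 c2@6 c4@6 c3@9, authorship 124124.33......
Authorship (.=original, N=cursor N): 1 2 4 1 2 4 . 3 3 . . . . . .
Index 3: author = 1

Answer: cursor 1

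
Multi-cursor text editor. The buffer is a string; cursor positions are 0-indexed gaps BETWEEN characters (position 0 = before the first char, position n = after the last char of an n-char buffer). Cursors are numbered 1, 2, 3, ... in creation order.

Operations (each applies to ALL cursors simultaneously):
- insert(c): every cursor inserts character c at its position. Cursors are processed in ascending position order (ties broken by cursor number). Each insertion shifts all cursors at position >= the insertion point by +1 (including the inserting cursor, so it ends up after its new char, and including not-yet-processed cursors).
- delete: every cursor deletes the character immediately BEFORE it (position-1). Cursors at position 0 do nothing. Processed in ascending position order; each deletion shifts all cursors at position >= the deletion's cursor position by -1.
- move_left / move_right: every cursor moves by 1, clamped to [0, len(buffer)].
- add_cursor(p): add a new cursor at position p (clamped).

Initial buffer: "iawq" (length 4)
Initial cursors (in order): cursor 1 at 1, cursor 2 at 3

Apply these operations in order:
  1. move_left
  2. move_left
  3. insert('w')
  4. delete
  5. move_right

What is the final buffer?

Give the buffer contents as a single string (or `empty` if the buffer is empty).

After op 1 (move_left): buffer="iawq" (len 4), cursors c1@0 c2@2, authorship ....
After op 2 (move_left): buffer="iawq" (len 4), cursors c1@0 c2@1, authorship ....
After op 3 (insert('w')): buffer="wiwawq" (len 6), cursors c1@1 c2@3, authorship 1.2...
After op 4 (delete): buffer="iawq" (len 4), cursors c1@0 c2@1, authorship ....
After op 5 (move_right): buffer="iawq" (len 4), cursors c1@1 c2@2, authorship ....

Answer: iawq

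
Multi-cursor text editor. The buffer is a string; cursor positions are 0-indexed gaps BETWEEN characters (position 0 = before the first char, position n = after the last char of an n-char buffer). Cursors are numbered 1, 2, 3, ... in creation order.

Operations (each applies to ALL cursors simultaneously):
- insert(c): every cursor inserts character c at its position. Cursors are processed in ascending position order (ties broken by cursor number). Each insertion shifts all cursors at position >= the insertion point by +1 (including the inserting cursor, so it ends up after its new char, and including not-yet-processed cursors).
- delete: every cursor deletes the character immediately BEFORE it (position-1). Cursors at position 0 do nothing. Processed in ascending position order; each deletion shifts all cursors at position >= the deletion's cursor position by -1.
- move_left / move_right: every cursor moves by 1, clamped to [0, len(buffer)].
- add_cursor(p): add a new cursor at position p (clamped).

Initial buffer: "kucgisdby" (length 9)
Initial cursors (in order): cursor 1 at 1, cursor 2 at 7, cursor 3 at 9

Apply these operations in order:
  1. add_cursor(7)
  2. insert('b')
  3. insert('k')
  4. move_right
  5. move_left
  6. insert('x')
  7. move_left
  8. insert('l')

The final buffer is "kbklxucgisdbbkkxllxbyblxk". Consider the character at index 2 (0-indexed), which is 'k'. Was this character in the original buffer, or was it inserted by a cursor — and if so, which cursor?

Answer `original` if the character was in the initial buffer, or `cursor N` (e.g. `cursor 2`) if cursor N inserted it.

After op 1 (add_cursor(7)): buffer="kucgisdby" (len 9), cursors c1@1 c2@7 c4@7 c3@9, authorship .........
After op 2 (insert('b')): buffer="kbucgisdbbbyb" (len 13), cursors c1@2 c2@10 c4@10 c3@13, authorship .1......24..3
After op 3 (insert('k')): buffer="kbkucgisdbbkkbybk" (len 17), cursors c1@3 c2@13 c4@13 c3@17, authorship .11......2424..33
After op 4 (move_right): buffer="kbkucgisdbbkkbybk" (len 17), cursors c1@4 c2@14 c4@14 c3@17, authorship .11......2424..33
After op 5 (move_left): buffer="kbkucgisdbbkkbybk" (len 17), cursors c1@3 c2@13 c4@13 c3@16, authorship .11......2424..33
After op 6 (insert('x')): buffer="kbkxucgisdbbkkxxbybxk" (len 21), cursors c1@4 c2@16 c4@16 c3@20, authorship .111......242424..333
After op 7 (move_left): buffer="kbkxucgisdbbkkxxbybxk" (len 21), cursors c1@3 c2@15 c4@15 c3@19, authorship .111......242424..333
After op 8 (insert('l')): buffer="kbklxucgisdbbkkxllxbyblxk" (len 25), cursors c1@4 c2@18 c4@18 c3@23, authorship .1111......24242244..3333
Authorship (.=original, N=cursor N): . 1 1 1 1 . . . . . . 2 4 2 4 2 2 4 4 . . 3 3 3 3
Index 2: author = 1

Answer: cursor 1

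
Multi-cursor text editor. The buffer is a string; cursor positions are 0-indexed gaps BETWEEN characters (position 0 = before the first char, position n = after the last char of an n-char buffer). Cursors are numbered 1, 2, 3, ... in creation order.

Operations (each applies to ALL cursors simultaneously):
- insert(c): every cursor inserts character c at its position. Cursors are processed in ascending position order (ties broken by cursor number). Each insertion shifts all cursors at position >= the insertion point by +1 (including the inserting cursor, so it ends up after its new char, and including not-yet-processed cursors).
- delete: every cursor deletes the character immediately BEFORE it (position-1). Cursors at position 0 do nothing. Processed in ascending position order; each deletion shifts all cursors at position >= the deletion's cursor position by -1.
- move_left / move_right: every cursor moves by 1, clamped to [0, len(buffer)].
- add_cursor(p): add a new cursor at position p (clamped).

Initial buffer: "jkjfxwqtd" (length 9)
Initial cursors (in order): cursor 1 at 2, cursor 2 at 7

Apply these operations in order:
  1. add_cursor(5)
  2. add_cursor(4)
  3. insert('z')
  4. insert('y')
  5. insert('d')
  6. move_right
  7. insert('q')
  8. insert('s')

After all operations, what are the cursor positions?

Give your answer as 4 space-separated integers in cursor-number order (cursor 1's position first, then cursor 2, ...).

Answer: 8 28 21 15

Derivation:
After op 1 (add_cursor(5)): buffer="jkjfxwqtd" (len 9), cursors c1@2 c3@5 c2@7, authorship .........
After op 2 (add_cursor(4)): buffer="jkjfxwqtd" (len 9), cursors c1@2 c4@4 c3@5 c2@7, authorship .........
After op 3 (insert('z')): buffer="jkzjfzxzwqztd" (len 13), cursors c1@3 c4@6 c3@8 c2@11, authorship ..1..4.3..2..
After op 4 (insert('y')): buffer="jkzyjfzyxzywqzytd" (len 17), cursors c1@4 c4@8 c3@11 c2@15, authorship ..11..44.33..22..
After op 5 (insert('d')): buffer="jkzydjfzydxzydwqzydtd" (len 21), cursors c1@5 c4@10 c3@14 c2@19, authorship ..111..444.333..222..
After op 6 (move_right): buffer="jkzydjfzydxzydwqzydtd" (len 21), cursors c1@6 c4@11 c3@15 c2@20, authorship ..111..444.333..222..
After op 7 (insert('q')): buffer="jkzydjqfzydxqzydwqqzydtqd" (len 25), cursors c1@7 c4@13 c3@18 c2@24, authorship ..111.1.444.4333.3.222.2.
After op 8 (insert('s')): buffer="jkzydjqsfzydxqszydwqsqzydtqsd" (len 29), cursors c1@8 c4@15 c3@21 c2@28, authorship ..111.11.444.44333.33.222.22.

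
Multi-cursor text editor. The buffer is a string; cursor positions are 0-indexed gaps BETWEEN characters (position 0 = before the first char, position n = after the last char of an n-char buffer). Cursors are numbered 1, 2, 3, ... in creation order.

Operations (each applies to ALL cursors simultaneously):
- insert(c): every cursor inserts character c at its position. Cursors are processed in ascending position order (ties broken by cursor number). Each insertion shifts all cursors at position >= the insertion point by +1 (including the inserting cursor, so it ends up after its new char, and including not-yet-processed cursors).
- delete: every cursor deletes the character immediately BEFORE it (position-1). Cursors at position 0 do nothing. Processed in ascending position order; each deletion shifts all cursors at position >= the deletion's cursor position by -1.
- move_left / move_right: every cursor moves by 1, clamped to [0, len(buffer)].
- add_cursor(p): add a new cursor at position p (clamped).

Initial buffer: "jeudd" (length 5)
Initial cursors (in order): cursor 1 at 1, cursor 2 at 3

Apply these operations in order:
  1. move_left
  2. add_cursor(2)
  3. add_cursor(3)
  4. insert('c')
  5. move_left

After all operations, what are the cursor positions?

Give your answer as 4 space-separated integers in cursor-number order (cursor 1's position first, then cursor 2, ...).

After op 1 (move_left): buffer="jeudd" (len 5), cursors c1@0 c2@2, authorship .....
After op 2 (add_cursor(2)): buffer="jeudd" (len 5), cursors c1@0 c2@2 c3@2, authorship .....
After op 3 (add_cursor(3)): buffer="jeudd" (len 5), cursors c1@0 c2@2 c3@2 c4@3, authorship .....
After op 4 (insert('c')): buffer="cjeccucdd" (len 9), cursors c1@1 c2@5 c3@5 c4@7, authorship 1..23.4..
After op 5 (move_left): buffer="cjeccucdd" (len 9), cursors c1@0 c2@4 c3@4 c4@6, authorship 1..23.4..

Answer: 0 4 4 6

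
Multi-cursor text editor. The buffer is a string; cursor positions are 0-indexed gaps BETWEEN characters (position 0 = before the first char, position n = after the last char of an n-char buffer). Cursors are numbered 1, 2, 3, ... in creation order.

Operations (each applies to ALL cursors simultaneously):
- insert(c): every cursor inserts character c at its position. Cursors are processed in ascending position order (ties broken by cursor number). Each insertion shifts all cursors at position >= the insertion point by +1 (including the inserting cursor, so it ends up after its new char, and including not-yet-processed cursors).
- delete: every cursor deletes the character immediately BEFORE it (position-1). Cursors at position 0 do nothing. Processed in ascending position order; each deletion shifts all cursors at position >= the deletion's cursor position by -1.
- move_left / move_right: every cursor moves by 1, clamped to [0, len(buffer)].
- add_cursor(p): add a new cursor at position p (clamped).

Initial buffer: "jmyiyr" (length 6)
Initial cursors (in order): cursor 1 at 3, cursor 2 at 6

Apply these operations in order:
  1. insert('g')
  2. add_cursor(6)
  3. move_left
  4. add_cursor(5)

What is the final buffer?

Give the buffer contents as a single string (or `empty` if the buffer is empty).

Answer: jmygiyrg

Derivation:
After op 1 (insert('g')): buffer="jmygiyrg" (len 8), cursors c1@4 c2@8, authorship ...1...2
After op 2 (add_cursor(6)): buffer="jmygiyrg" (len 8), cursors c1@4 c3@6 c2@8, authorship ...1...2
After op 3 (move_left): buffer="jmygiyrg" (len 8), cursors c1@3 c3@5 c2@7, authorship ...1...2
After op 4 (add_cursor(5)): buffer="jmygiyrg" (len 8), cursors c1@3 c3@5 c4@5 c2@7, authorship ...1...2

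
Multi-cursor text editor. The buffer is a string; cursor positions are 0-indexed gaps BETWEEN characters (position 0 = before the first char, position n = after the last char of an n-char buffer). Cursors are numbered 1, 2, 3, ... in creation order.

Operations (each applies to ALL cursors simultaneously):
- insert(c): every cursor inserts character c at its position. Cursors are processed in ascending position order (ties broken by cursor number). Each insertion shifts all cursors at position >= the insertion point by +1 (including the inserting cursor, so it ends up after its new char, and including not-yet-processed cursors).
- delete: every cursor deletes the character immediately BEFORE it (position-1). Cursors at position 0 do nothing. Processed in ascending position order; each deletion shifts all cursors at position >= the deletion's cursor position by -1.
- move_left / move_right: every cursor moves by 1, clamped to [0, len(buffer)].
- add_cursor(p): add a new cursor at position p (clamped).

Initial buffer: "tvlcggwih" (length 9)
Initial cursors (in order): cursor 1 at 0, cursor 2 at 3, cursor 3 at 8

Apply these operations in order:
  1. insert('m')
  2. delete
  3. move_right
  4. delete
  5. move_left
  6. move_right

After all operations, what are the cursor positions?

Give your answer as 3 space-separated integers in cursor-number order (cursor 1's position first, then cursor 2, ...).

Answer: 1 2 6

Derivation:
After op 1 (insert('m')): buffer="mtvlmcggwimh" (len 12), cursors c1@1 c2@5 c3@11, authorship 1...2.....3.
After op 2 (delete): buffer="tvlcggwih" (len 9), cursors c1@0 c2@3 c3@8, authorship .........
After op 3 (move_right): buffer="tvlcggwih" (len 9), cursors c1@1 c2@4 c3@9, authorship .........
After op 4 (delete): buffer="vlggwi" (len 6), cursors c1@0 c2@2 c3@6, authorship ......
After op 5 (move_left): buffer="vlggwi" (len 6), cursors c1@0 c2@1 c3@5, authorship ......
After op 6 (move_right): buffer="vlggwi" (len 6), cursors c1@1 c2@2 c3@6, authorship ......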